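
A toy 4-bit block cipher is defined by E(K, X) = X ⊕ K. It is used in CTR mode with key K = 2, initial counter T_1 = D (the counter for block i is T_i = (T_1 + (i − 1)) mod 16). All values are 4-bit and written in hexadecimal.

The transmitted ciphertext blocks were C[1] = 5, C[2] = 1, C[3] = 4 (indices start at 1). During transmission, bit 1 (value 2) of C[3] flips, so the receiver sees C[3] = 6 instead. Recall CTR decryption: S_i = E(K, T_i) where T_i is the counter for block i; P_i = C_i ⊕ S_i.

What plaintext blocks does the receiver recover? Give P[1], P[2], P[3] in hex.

Only C[3] changed, to 6. In CTR, a change in C_i flips the same bit in P_i only; the keystream is unaffected. Decrypting the received ciphertext:
P[1]: T = D, S = E(K, T) = F; 5 ⊕ F = A.
P[2]: T = E, S = E(K, T) = C; 1 ⊕ C = D.
P[3]: T = F, S = E(K, T) = D; 6 ⊕ D = B.
Blocks that differ from the original plaintext: P[3].

P[1] = A, P[2] = D, P[3] = B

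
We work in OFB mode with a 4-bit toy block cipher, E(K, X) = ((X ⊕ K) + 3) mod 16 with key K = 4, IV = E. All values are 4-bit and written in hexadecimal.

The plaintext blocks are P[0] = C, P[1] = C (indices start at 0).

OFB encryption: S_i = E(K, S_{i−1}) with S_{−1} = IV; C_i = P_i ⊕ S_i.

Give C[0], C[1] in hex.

C[0] = 1, C[1] = 0

C[0]: S = E(K, E) = D; C ⊕ D = 1.
C[1]: S = E(K, D) = C; C ⊕ C = 0.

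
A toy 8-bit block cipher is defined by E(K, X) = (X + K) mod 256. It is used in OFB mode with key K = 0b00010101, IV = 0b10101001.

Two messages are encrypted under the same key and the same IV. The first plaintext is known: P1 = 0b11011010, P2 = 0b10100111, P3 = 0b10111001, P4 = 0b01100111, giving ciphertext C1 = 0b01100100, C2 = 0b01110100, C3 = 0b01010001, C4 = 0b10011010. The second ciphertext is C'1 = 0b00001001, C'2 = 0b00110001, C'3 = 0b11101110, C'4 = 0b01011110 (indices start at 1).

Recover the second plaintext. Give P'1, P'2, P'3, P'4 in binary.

P'1 = 0b10110111, P'2 = 0b11100010, P'3 = 0b00000110, P'4 = 0b10100011

In OFB with a reused IV, both messages share the same keystream S_i, so C_i ⊕ C'_i = P_i ⊕ P'_i and thus P'_i = P_i ⊕ C_i ⊕ C'_i.
P'1: 0b11011010 ⊕ 0b01100100 ⊕ 0b00001001 = 0b10110111.
P'2: 0b10100111 ⊕ 0b01110100 ⊕ 0b00110001 = 0b11100010.
P'3: 0b10111001 ⊕ 0b01010001 ⊕ 0b11101110 = 0b00000110.
P'4: 0b01100111 ⊕ 0b10011010 ⊕ 0b01011110 = 0b10100011.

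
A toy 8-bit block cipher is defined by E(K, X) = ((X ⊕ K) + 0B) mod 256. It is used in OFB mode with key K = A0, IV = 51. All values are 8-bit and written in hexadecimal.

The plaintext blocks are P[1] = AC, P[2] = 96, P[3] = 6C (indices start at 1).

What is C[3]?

OFB encryption: S_i = E(K, S_{i−1}) with S_{0} = IV; C_i = P_i ⊕ S_i.
C[1]: S = E(K, 51) = FC; AC ⊕ FC = 50.
C[2]: S = E(K, FC) = 67; 96 ⊕ 67 = F1.
C[3]: S = E(K, 67) = D2; 6C ⊕ D2 = BE.

C[3] = BE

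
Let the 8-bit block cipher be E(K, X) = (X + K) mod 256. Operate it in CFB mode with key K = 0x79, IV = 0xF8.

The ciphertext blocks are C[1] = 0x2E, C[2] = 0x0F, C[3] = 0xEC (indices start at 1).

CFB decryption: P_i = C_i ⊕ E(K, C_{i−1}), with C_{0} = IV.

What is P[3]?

P[3] = 0x64

P[3]: E(K, 0x0F) = 0x88; 0xEC ⊕ 0x88 = 0x64.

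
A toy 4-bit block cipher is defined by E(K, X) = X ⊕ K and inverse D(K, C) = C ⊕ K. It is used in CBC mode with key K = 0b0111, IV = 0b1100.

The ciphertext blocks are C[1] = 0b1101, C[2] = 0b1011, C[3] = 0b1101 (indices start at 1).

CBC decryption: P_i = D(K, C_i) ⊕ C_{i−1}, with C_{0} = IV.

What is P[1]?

P[1]: D(K, 0b1101) = 0b1010; 0b1010 ⊕ 0b1100 = 0b0110.

P[1] = 0b0110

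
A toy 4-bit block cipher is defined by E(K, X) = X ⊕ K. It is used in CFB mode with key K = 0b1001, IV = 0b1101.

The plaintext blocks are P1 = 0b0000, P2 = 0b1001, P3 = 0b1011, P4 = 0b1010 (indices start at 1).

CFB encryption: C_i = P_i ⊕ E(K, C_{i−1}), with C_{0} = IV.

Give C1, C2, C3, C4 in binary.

C1 = 0b0100, C2 = 0b0100, C3 = 0b0110, C4 = 0b0101

C1: E(K, 0b1101) = 0b0100; 0b0000 ⊕ 0b0100 = 0b0100.
C2: E(K, 0b0100) = 0b1101; 0b1001 ⊕ 0b1101 = 0b0100.
C3: E(K, 0b0100) = 0b1101; 0b1011 ⊕ 0b1101 = 0b0110.
C4: E(K, 0b0110) = 0b1111; 0b1010 ⊕ 0b1111 = 0b0101.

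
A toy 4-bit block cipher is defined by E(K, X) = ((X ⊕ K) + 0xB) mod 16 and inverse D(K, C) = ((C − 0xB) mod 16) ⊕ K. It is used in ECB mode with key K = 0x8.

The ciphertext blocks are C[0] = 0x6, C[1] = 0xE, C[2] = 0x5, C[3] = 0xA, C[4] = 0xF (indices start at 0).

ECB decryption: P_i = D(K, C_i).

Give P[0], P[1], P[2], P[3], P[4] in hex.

P[0]: D(K, 0x6) = 0x3.
P[1]: D(K, 0xE) = 0xB.
P[2]: D(K, 0x5) = 0x2.
P[3]: D(K, 0xA) = 0x7.
P[4]: D(K, 0xF) = 0xC.

P[0] = 0x3, P[1] = 0xB, P[2] = 0x2, P[3] = 0x7, P[4] = 0xC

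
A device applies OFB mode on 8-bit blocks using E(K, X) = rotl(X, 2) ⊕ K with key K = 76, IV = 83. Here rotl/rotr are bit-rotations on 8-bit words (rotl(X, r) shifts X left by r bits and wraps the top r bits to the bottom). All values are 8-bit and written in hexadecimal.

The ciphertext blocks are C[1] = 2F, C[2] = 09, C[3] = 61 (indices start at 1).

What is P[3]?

OFB decryption: S_i = E(K, S_{i−1}) with S_{0} = IV; P_i = C_i ⊕ S_i.
P[1]: S = E(K, 83) = 78; 2F ⊕ 78 = 57.
P[2]: S = E(K, 78) = 97; 09 ⊕ 97 = 9E.
P[3]: S = E(K, 97) = 28; 61 ⊕ 28 = 49.

P[3] = 49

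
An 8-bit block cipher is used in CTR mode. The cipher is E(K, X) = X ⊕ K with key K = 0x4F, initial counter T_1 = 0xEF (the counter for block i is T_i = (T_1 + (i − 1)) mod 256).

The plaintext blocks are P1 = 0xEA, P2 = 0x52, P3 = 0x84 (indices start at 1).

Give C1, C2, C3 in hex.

CTR encryption: S_i = E(K, T_i) where T_i is the counter for block i; C_i = P_i ⊕ S_i.
C1: T = 0xEF, S = E(K, T) = 0xA0; 0xEA ⊕ 0xA0 = 0x4A.
C2: T = 0xF0, S = E(K, T) = 0xBF; 0x52 ⊕ 0xBF = 0xED.
C3: T = 0xF1, S = E(K, T) = 0xBE; 0x84 ⊕ 0xBE = 0x3A.

C1 = 0x4A, C2 = 0xED, C3 = 0x3A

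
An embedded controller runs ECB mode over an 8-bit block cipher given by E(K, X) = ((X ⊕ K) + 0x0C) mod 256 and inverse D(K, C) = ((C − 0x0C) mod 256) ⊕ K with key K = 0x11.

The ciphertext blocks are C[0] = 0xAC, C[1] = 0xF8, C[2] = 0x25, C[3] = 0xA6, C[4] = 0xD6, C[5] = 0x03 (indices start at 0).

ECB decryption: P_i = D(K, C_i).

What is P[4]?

P[4]: D(K, 0xD6) = 0xDB.

P[4] = 0xDB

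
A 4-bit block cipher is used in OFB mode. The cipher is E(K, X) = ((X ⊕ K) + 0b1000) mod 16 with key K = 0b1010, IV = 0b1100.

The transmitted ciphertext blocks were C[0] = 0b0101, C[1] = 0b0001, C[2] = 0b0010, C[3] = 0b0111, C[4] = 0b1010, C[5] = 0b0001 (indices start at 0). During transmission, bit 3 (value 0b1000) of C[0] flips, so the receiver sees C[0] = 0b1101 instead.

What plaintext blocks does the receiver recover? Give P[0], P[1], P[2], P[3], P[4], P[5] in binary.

P[0] = 0b0011, P[1] = 0b1101, P[2] = 0b1100, P[3] = 0b1011, P[4] = 0b0100, P[5] = 0b1101

OFB decryption: S_i = E(K, S_{i−1}) with S_{−1} = IV; P_i = C_i ⊕ S_i.
Only C[0] changed, to 0b1101. In OFB, a change in C_i flips the same bit in P_i only; the keystream is unaffected. Decrypting the received ciphertext:
P[0]: S = E(K, 0b1100) = 0b1110; 0b1101 ⊕ 0b1110 = 0b0011.
P[1]: S = E(K, 0b1110) = 0b1100; 0b0001 ⊕ 0b1100 = 0b1101.
P[2]: S = E(K, 0b1100) = 0b1110; 0b0010 ⊕ 0b1110 = 0b1100.
P[3]: S = E(K, 0b1110) = 0b1100; 0b0111 ⊕ 0b1100 = 0b1011.
P[4]: S = E(K, 0b1100) = 0b1110; 0b1010 ⊕ 0b1110 = 0b0100.
P[5]: S = E(K, 0b1110) = 0b1100; 0b0001 ⊕ 0b1100 = 0b1101.
Blocks that differ from the original plaintext: P[0].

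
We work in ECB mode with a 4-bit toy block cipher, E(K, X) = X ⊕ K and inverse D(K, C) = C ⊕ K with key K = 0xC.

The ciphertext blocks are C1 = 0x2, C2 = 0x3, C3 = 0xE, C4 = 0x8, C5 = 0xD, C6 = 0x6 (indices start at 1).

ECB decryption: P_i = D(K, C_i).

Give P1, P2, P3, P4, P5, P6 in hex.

P1 = 0xE, P2 = 0xF, P3 = 0x2, P4 = 0x4, P5 = 0x1, P6 = 0xA

P1: D(K, 0x2) = 0xE.
P2: D(K, 0x3) = 0xF.
P3: D(K, 0xE) = 0x2.
P4: D(K, 0x8) = 0x4.
P5: D(K, 0xD) = 0x1.
P6: D(K, 0x6) = 0xA.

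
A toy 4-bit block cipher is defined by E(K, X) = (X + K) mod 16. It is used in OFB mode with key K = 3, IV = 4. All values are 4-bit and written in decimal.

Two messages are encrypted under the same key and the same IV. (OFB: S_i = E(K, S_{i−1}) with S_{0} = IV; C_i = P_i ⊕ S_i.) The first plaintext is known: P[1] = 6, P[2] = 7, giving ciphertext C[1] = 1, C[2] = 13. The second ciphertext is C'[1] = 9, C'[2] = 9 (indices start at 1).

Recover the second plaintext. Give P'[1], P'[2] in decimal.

P'[1] = 14, P'[2] = 3

In OFB with a reused IV, both messages share the same keystream S_i, so C_i ⊕ C'_i = P_i ⊕ P'_i and thus P'_i = P_i ⊕ C_i ⊕ C'_i.
P'[1]: 6 ⊕ 1 ⊕ 9 = 14.
P'[2]: 7 ⊕ 13 ⊕ 9 = 3.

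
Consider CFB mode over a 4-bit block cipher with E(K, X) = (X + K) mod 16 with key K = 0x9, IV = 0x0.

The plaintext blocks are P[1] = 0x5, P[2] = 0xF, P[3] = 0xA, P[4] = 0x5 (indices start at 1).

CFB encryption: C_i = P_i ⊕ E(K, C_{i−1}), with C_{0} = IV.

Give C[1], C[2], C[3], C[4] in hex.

C[1] = 0xC, C[2] = 0xA, C[3] = 0x9, C[4] = 0x7

C[1]: E(K, 0x0) = 0x9; 0x5 ⊕ 0x9 = 0xC.
C[2]: E(K, 0xC) = 0x5; 0xF ⊕ 0x5 = 0xA.
C[3]: E(K, 0xA) = 0x3; 0xA ⊕ 0x3 = 0x9.
C[4]: E(K, 0x9) = 0x2; 0x5 ⊕ 0x2 = 0x7.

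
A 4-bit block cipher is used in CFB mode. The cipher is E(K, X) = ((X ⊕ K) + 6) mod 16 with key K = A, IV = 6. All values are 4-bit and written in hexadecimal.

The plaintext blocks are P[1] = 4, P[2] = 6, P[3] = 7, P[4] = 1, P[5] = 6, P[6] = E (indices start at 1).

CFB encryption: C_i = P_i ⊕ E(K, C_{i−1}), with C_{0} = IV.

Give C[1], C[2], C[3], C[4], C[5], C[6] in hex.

C[1] = 6, C[2] = 4, C[3] = 3, C[4] = E, C[5] = C, C[6] = 2

C[1]: E(K, 6) = 2; 4 ⊕ 2 = 6.
C[2]: E(K, 6) = 2; 6 ⊕ 2 = 4.
C[3]: E(K, 4) = 4; 7 ⊕ 4 = 3.
C[4]: E(K, 3) = F; 1 ⊕ F = E.
C[5]: E(K, E) = A; 6 ⊕ A = C.
C[6]: E(K, C) = C; E ⊕ C = 2.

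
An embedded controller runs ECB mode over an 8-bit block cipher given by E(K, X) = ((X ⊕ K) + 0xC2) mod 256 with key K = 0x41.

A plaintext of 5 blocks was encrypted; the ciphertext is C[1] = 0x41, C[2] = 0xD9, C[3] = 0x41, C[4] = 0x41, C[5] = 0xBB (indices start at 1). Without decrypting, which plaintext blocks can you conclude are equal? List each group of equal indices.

ECB encrypts each block independently with the same key, so equal ciphertext blocks imply equal plaintext blocks.
C[1] = C[3] = C[4] = 0x41, so P[1] = P[3] = P[4].

P[1] = P[3] = P[4]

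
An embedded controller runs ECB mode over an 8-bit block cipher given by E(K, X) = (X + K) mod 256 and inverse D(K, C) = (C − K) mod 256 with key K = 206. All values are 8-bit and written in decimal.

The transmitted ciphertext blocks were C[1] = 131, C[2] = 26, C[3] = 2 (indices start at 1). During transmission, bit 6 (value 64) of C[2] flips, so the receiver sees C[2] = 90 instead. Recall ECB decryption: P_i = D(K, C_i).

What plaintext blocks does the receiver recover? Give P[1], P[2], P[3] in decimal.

Only C[2] changed, to 90. In ECB, a change in C_i affects only P_i. Decrypting the received ciphertext:
P[1]: D(K, 131) = 181.
P[2]: D(K, 90) = 140.
P[3]: D(K, 2) = 52.
Blocks that differ from the original plaintext: P[2].

P[1] = 181, P[2] = 140, P[3] = 52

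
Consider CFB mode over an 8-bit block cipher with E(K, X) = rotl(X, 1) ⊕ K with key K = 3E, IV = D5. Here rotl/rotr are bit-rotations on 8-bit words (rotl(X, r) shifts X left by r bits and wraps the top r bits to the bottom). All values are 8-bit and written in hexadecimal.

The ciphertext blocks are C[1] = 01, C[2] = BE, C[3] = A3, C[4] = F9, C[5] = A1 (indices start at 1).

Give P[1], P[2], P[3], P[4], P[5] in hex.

P[1] = 94, P[2] = 82, P[3] = E0, P[4] = 80, P[5] = 6C

CFB decryption: P_i = C_i ⊕ E(K, C_{i−1}), with C_{0} = IV.
P[1]: E(K, D5) = 95; 01 ⊕ 95 = 94.
P[2]: E(K, 01) = 3C; BE ⊕ 3C = 82.
P[3]: E(K, BE) = 43; A3 ⊕ 43 = E0.
P[4]: E(K, A3) = 79; F9 ⊕ 79 = 80.
P[5]: E(K, F9) = CD; A1 ⊕ CD = 6C.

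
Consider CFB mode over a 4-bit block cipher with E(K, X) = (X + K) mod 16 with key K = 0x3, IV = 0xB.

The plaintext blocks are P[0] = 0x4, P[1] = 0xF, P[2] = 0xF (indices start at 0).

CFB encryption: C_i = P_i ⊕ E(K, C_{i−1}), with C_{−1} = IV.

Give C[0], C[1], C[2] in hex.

C[0] = 0xA, C[1] = 0x2, C[2] = 0xA

C[0]: E(K, 0xB) = 0xE; 0x4 ⊕ 0xE = 0xA.
C[1]: E(K, 0xA) = 0xD; 0xF ⊕ 0xD = 0x2.
C[2]: E(K, 0x2) = 0x5; 0xF ⊕ 0x5 = 0xA.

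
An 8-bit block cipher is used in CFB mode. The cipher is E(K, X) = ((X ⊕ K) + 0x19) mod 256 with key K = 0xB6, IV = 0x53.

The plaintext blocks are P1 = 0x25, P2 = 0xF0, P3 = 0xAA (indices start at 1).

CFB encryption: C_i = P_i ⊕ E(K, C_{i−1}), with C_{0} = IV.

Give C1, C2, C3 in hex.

C1: E(K, 0x53) = 0xFE; 0x25 ⊕ 0xFE = 0xDB.
C2: E(K, 0xDB) = 0x86; 0xF0 ⊕ 0x86 = 0x76.
C3: E(K, 0x76) = 0xD9; 0xAA ⊕ 0xD9 = 0x73.

C1 = 0xDB, C2 = 0x76, C3 = 0x73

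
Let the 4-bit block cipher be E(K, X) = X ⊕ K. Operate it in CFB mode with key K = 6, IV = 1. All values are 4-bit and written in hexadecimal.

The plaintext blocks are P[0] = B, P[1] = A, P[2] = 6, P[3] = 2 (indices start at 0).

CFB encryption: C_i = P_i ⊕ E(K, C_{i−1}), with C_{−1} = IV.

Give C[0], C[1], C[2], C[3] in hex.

C[0] = C, C[1] = 0, C[2] = 0, C[3] = 4

C[0]: E(K, 1) = 7; B ⊕ 7 = C.
C[1]: E(K, C) = A; A ⊕ A = 0.
C[2]: E(K, 0) = 6; 6 ⊕ 6 = 0.
C[3]: E(K, 0) = 6; 2 ⊕ 6 = 4.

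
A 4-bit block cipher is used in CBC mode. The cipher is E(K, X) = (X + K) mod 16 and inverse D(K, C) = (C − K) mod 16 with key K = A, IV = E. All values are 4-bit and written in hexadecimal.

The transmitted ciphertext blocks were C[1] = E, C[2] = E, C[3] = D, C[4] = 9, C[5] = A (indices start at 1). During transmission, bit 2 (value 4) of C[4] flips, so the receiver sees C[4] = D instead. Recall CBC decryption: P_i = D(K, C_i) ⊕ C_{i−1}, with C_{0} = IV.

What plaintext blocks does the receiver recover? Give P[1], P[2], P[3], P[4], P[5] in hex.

Only C[4] changed, to D. In CBC, a change in C_i garbles P_i and flips the same bit in P_{i+1}. Decrypting the received ciphertext:
P[1]: D(K, E) = 4; 4 ⊕ E = A.
P[2]: D(K, E) = 4; 4 ⊕ E = A.
P[3]: D(K, D) = 3; 3 ⊕ E = D.
P[4]: D(K, D) = 3; 3 ⊕ D = E.
P[5]: D(K, A) = 0; 0 ⊕ D = D.
Blocks that differ from the original plaintext: P[4], P[5].

P[1] = A, P[2] = A, P[3] = D, P[4] = E, P[5] = D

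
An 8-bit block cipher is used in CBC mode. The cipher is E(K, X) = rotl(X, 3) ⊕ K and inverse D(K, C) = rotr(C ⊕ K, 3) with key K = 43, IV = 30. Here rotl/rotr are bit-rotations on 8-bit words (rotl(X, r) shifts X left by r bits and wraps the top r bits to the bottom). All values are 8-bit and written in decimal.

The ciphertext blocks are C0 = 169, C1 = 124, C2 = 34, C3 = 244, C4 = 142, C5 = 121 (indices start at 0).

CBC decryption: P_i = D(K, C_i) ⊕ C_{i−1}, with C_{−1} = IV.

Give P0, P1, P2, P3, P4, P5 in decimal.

P0: D(K, 169) = 80; 80 ⊕ 30 = 78.
P1: D(K, 124) = 234; 234 ⊕ 169 = 67.
P2: D(K, 34) = 33; 33 ⊕ 124 = 93.
P3: D(K, 244) = 251; 251 ⊕ 34 = 217.
P4: D(K, 142) = 180; 180 ⊕ 244 = 64.
P5: D(K, 121) = 74; 74 ⊕ 142 = 196.

P0 = 78, P1 = 67, P2 = 93, P3 = 217, P4 = 64, P5 = 196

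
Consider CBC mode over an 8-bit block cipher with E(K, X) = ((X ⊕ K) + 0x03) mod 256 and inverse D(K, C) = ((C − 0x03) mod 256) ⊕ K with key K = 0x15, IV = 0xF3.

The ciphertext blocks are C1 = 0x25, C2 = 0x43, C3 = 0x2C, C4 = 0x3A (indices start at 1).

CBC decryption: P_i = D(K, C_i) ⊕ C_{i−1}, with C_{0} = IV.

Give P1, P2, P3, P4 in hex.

P1: D(K, 0x25) = 0x37; 0x37 ⊕ 0xF3 = 0xC4.
P2: D(K, 0x43) = 0x55; 0x55 ⊕ 0x25 = 0x70.
P3: D(K, 0x2C) = 0x3C; 0x3C ⊕ 0x43 = 0x7F.
P4: D(K, 0x3A) = 0x22; 0x22 ⊕ 0x2C = 0x0E.

P1 = 0xC4, P2 = 0x70, P3 = 0x7F, P4 = 0x0E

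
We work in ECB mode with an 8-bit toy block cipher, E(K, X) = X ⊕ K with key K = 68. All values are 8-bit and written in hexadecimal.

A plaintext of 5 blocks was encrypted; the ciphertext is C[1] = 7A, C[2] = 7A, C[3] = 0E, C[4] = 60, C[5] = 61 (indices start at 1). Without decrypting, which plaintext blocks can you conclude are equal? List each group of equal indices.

P[1] = P[2]

ECB encrypts each block independently with the same key, so equal ciphertext blocks imply equal plaintext blocks.
C[1] = C[2] = 7A, so P[1] = P[2].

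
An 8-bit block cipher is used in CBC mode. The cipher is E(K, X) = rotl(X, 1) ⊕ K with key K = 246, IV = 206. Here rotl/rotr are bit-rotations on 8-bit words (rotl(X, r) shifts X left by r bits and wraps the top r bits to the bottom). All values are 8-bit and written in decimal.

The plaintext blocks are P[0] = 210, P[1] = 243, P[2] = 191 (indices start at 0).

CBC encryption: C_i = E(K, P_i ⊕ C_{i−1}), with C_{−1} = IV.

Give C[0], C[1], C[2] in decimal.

C[0]: P[0] ⊕ 206 = 28; E(K, 28) = 206.
C[1]: P[1] ⊕ 206 = 61; E(K, 61) = 140.
C[2]: P[2] ⊕ 140 = 51; E(K, 51) = 144.

C[0] = 206, C[1] = 140, C[2] = 144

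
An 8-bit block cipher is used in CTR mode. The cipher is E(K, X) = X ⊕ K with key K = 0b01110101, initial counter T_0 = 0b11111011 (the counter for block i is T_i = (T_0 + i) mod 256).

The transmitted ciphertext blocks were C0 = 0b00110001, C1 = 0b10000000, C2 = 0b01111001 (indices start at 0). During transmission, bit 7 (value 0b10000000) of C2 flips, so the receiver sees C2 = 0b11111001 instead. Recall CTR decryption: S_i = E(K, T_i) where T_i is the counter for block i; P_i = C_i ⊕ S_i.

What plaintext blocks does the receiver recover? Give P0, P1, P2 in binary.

Only C2 changed, to 0b11111001. In CTR, a change in C_i flips the same bit in P_i only; the keystream is unaffected. Decrypting the received ciphertext:
P0: T = 0b11111011, S = E(K, T) = 0b10001110; 0b00110001 ⊕ 0b10001110 = 0b10111111.
P1: T = 0b11111100, S = E(K, T) = 0b10001001; 0b10000000 ⊕ 0b10001001 = 0b00001001.
P2: T = 0b11111101, S = E(K, T) = 0b10001000; 0b11111001 ⊕ 0b10001000 = 0b01110001.
Blocks that differ from the original plaintext: P2.

P0 = 0b10111111, P1 = 0b00001001, P2 = 0b01110001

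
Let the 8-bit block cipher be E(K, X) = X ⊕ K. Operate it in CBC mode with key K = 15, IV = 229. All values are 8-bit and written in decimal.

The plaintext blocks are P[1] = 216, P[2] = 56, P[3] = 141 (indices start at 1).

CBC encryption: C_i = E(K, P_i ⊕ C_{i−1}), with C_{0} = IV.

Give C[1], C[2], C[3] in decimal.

C[1] = 50, C[2] = 5, C[3] = 135

C[1]: P[1] ⊕ 229 = 61; E(K, 61) = 50.
C[2]: P[2] ⊕ 50 = 10; E(K, 10) = 5.
C[3]: P[3] ⊕ 5 = 136; E(K, 136) = 135.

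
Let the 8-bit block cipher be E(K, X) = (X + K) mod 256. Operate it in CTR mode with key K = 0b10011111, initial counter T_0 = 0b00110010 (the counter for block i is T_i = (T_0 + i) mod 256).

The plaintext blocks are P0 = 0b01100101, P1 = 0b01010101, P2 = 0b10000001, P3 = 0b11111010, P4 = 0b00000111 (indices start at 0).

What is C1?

C1 = 0b10000111

CTR encryption: S_i = E(K, T_i) where T_i is the counter for block i; C_i = P_i ⊕ S_i.
C0: T = 0b00110010, S = E(K, T) = 0b11010001; 0b01100101 ⊕ 0b11010001 = 0b10110100.
C1: T = 0b00110011, S = E(K, T) = 0b11010010; 0b01010101 ⊕ 0b11010010 = 0b10000111.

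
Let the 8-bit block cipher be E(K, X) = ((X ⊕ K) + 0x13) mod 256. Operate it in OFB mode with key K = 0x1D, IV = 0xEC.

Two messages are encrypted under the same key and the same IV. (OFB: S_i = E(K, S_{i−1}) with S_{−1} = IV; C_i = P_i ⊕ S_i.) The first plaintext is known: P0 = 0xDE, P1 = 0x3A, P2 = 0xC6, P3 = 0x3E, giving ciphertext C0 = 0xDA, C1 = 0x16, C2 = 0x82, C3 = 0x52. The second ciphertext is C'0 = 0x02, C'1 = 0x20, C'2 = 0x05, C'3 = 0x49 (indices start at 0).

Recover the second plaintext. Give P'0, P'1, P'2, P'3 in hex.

P'0 = 0x06, P'1 = 0x0C, P'2 = 0x41, P'3 = 0x25

In OFB with a reused IV, both messages share the same keystream S_i, so C_i ⊕ C'_i = P_i ⊕ P'_i and thus P'_i = P_i ⊕ C_i ⊕ C'_i.
P'0: 0xDE ⊕ 0xDA ⊕ 0x02 = 0x06.
P'1: 0x3A ⊕ 0x16 ⊕ 0x20 = 0x0C.
P'2: 0xC6 ⊕ 0x82 ⊕ 0x05 = 0x41.
P'3: 0x3E ⊕ 0x52 ⊕ 0x49 = 0x25.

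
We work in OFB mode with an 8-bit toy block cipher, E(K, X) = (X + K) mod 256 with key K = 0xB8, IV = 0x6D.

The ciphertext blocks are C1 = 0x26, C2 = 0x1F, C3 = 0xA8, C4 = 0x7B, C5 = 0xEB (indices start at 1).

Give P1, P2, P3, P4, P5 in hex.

P1 = 0x03, P2 = 0xC2, P3 = 0x3D, P4 = 0x36, P5 = 0xEE

OFB decryption: S_i = E(K, S_{i−1}) with S_{0} = IV; P_i = C_i ⊕ S_i.
P1: S = E(K, 0x6D) = 0x25; 0x26 ⊕ 0x25 = 0x03.
P2: S = E(K, 0x25) = 0xDD; 0x1F ⊕ 0xDD = 0xC2.
P3: S = E(K, 0xDD) = 0x95; 0xA8 ⊕ 0x95 = 0x3D.
P4: S = E(K, 0x95) = 0x4D; 0x7B ⊕ 0x4D = 0x36.
P5: S = E(K, 0x4D) = 0x05; 0xEB ⊕ 0x05 = 0xEE.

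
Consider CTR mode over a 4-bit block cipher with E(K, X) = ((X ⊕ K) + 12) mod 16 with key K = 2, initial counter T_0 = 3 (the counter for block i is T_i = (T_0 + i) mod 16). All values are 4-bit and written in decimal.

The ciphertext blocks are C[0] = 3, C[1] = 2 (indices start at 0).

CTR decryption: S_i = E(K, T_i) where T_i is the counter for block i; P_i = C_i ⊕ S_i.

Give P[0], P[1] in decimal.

P[0] = 14, P[1] = 0

P[0]: T = 3, S = E(K, T) = 13; 3 ⊕ 13 = 14.
P[1]: T = 4, S = E(K, T) = 2; 2 ⊕ 2 = 0.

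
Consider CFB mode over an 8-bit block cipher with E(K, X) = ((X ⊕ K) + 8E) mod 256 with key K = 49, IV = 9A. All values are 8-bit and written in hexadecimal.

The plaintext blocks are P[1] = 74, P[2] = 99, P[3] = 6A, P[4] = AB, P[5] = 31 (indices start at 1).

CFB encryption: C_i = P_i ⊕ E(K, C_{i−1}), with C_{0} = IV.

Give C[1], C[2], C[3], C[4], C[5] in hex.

C[1] = 15, C[2] = 73, C[3] = A2, C[4] = D2, C[5] = 18

C[1]: E(K, 9A) = 61; 74 ⊕ 61 = 15.
C[2]: E(K, 15) = EA; 99 ⊕ EA = 73.
C[3]: E(K, 73) = C8; 6A ⊕ C8 = A2.
C[4]: E(K, A2) = 79; AB ⊕ 79 = D2.
C[5]: E(K, D2) = 29; 31 ⊕ 29 = 18.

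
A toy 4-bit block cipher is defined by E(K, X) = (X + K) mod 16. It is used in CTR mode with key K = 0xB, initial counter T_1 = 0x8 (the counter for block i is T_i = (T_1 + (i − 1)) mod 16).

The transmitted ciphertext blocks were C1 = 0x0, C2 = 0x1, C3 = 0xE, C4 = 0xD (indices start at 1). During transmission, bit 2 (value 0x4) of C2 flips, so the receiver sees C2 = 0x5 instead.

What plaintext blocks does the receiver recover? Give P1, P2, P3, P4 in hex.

CTR decryption: S_i = E(K, T_i) where T_i is the counter for block i; P_i = C_i ⊕ S_i.
Only C2 changed, to 0x5. In CTR, a change in C_i flips the same bit in P_i only; the keystream is unaffected. Decrypting the received ciphertext:
P1: T = 0x8, S = E(K, T) = 0x3; 0x0 ⊕ 0x3 = 0x3.
P2: T = 0x9, S = E(K, T) = 0x4; 0x5 ⊕ 0x4 = 0x1.
P3: T = 0xA, S = E(K, T) = 0x5; 0xE ⊕ 0x5 = 0xB.
P4: T = 0xB, S = E(K, T) = 0x6; 0xD ⊕ 0x6 = 0xB.
Blocks that differ from the original plaintext: P2.

P1 = 0x3, P2 = 0x1, P3 = 0xB, P4 = 0xB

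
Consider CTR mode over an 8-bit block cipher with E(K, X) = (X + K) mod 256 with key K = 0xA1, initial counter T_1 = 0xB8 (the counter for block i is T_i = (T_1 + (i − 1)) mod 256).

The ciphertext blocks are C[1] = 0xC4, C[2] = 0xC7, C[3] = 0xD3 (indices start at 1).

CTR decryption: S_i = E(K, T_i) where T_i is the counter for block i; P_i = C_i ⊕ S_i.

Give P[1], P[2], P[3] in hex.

P[1]: T = 0xB8, S = E(K, T) = 0x59; 0xC4 ⊕ 0x59 = 0x9D.
P[2]: T = 0xB9, S = E(K, T) = 0x5A; 0xC7 ⊕ 0x5A = 0x9D.
P[3]: T = 0xBA, S = E(K, T) = 0x5B; 0xD3 ⊕ 0x5B = 0x88.

P[1] = 0x9D, P[2] = 0x9D, P[3] = 0x88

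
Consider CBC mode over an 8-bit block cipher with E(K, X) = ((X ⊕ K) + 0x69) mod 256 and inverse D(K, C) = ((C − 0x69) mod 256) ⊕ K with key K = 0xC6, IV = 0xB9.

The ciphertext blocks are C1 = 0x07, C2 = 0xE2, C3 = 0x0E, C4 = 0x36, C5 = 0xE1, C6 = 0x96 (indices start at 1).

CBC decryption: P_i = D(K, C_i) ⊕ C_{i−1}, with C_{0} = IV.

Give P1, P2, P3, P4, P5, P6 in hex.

P1 = 0xE1, P2 = 0xB8, P3 = 0x81, P4 = 0x05, P5 = 0x88, P6 = 0x0A

P1: D(K, 0x07) = 0x58; 0x58 ⊕ 0xB9 = 0xE1.
P2: D(K, 0xE2) = 0xBF; 0xBF ⊕ 0x07 = 0xB8.
P3: D(K, 0x0E) = 0x63; 0x63 ⊕ 0xE2 = 0x81.
P4: D(K, 0x36) = 0x0B; 0x0B ⊕ 0x0E = 0x05.
P5: D(K, 0xE1) = 0xBE; 0xBE ⊕ 0x36 = 0x88.
P6: D(K, 0x96) = 0xEB; 0xEB ⊕ 0xE1 = 0x0A.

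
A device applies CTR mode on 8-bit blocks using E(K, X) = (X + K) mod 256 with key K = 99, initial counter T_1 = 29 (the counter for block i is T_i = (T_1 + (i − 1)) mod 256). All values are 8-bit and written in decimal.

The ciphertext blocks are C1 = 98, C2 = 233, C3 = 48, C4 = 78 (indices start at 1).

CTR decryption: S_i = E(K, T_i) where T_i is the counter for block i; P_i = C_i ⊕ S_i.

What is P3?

P3 = 178

P3: T = 31, S = E(K, T) = 130; 48 ⊕ 130 = 178.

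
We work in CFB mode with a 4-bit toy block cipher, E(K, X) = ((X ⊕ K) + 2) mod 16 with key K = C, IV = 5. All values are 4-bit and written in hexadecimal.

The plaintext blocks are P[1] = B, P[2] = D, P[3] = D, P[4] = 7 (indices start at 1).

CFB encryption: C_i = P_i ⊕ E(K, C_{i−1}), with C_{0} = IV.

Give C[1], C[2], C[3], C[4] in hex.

C[1] = 0, C[2] = 3, C[3] = C, C[4] = 5

C[1]: E(K, 5) = B; B ⊕ B = 0.
C[2]: E(K, 0) = E; D ⊕ E = 3.
C[3]: E(K, 3) = 1; D ⊕ 1 = C.
C[4]: E(K, C) = 2; 7 ⊕ 2 = 5.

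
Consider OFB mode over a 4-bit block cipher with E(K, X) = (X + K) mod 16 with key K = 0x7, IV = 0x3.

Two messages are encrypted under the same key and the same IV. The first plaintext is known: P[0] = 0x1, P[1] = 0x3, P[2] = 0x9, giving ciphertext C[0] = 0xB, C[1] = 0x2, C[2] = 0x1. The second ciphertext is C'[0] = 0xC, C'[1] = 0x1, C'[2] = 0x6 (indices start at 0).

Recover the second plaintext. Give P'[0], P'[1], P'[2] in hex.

In OFB with a reused IV, both messages share the same keystream S_i, so C_i ⊕ C'_i = P_i ⊕ P'_i and thus P'_i = P_i ⊕ C_i ⊕ C'_i.
P'[0]: 0x1 ⊕ 0xB ⊕ 0xC = 0x6.
P'[1]: 0x3 ⊕ 0x2 ⊕ 0x1 = 0x0.
P'[2]: 0x9 ⊕ 0x1 ⊕ 0x6 = 0xE.

P'[0] = 0x6, P'[1] = 0x0, P'[2] = 0xE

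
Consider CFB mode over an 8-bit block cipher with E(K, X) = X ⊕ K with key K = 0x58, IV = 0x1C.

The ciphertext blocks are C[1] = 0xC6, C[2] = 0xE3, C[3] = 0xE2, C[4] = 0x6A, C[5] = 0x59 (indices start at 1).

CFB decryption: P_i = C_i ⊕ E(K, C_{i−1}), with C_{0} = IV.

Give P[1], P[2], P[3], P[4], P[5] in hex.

P[1]: E(K, 0x1C) = 0x44; 0xC6 ⊕ 0x44 = 0x82.
P[2]: E(K, 0xC6) = 0x9E; 0xE3 ⊕ 0x9E = 0x7D.
P[3]: E(K, 0xE3) = 0xBB; 0xE2 ⊕ 0xBB = 0x59.
P[4]: E(K, 0xE2) = 0xBA; 0x6A ⊕ 0xBA = 0xD0.
P[5]: E(K, 0x6A) = 0x32; 0x59 ⊕ 0x32 = 0x6B.

P[1] = 0x82, P[2] = 0x7D, P[3] = 0x59, P[4] = 0xD0, P[5] = 0x6B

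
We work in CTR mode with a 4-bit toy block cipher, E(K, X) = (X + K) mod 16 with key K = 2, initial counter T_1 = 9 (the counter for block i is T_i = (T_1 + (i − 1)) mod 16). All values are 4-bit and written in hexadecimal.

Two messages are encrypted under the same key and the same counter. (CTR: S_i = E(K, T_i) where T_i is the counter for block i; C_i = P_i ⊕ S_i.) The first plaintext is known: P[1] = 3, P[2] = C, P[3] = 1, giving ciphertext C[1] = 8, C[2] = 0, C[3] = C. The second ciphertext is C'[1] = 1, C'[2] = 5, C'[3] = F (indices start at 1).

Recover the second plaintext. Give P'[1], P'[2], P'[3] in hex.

In CTR with a reused counter, both messages share the same keystream S_i, so C_i ⊕ C'_i = P_i ⊕ P'_i and thus P'_i = P_i ⊕ C_i ⊕ C'_i.
P'[1]: 3 ⊕ 8 ⊕ 1 = A.
P'[2]: C ⊕ 0 ⊕ 5 = 9.
P'[3]: 1 ⊕ C ⊕ F = 2.

P'[1] = A, P'[2] = 9, P'[3] = 2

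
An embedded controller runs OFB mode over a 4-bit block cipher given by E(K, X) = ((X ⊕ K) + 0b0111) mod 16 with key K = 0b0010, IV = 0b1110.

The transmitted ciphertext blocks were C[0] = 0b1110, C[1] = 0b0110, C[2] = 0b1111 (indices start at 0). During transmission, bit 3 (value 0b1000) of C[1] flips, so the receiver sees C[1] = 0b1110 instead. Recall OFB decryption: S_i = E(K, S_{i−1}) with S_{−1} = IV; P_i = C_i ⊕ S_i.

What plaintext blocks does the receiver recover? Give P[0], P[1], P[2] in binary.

Only C[1] changed, to 0b1110. In OFB, a change in C_i flips the same bit in P_i only; the keystream is unaffected. Decrypting the received ciphertext:
P[0]: S = E(K, 0b1110) = 0b0011; 0b1110 ⊕ 0b0011 = 0b1101.
P[1]: S = E(K, 0b0011) = 0b1000; 0b1110 ⊕ 0b1000 = 0b0110.
P[2]: S = E(K, 0b1000) = 0b0001; 0b1111 ⊕ 0b0001 = 0b1110.
Blocks that differ from the original plaintext: P[1].

P[0] = 0b1101, P[1] = 0b0110, P[2] = 0b1110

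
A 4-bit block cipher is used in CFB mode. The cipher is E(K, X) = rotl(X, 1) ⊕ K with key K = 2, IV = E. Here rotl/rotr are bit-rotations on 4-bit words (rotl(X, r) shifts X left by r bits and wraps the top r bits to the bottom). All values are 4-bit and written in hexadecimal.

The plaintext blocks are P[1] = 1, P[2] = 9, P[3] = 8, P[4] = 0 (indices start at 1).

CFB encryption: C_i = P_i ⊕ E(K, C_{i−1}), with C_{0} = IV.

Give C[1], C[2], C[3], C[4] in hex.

C[1] = E, C[2] = 6, C[3] = 6, C[4] = E

C[1]: E(K, E) = F; 1 ⊕ F = E.
C[2]: E(K, E) = F; 9 ⊕ F = 6.
C[3]: E(K, 6) = E; 8 ⊕ E = 6.
C[4]: E(K, 6) = E; 0 ⊕ E = E.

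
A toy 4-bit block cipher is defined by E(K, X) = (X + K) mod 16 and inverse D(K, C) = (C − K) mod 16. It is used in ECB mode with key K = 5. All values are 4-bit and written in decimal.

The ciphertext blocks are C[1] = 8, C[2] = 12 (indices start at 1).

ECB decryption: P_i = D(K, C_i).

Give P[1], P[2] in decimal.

P[1]: D(K, 8) = 3.
P[2]: D(K, 12) = 7.

P[1] = 3, P[2] = 7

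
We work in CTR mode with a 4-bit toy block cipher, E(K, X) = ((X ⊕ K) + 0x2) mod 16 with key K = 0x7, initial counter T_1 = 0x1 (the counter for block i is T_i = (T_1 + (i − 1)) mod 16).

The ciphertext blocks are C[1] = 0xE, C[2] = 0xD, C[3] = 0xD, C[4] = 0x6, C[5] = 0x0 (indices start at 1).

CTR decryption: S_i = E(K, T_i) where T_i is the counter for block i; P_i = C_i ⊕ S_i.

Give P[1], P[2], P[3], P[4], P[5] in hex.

P[1] = 0x6, P[2] = 0xA, P[3] = 0xB, P[4] = 0x3, P[5] = 0x4

P[1]: T = 0x1, S = E(K, T) = 0x8; 0xE ⊕ 0x8 = 0x6.
P[2]: T = 0x2, S = E(K, T) = 0x7; 0xD ⊕ 0x7 = 0xA.
P[3]: T = 0x3, S = E(K, T) = 0x6; 0xD ⊕ 0x6 = 0xB.
P[4]: T = 0x4, S = E(K, T) = 0x5; 0x6 ⊕ 0x5 = 0x3.
P[5]: T = 0x5, S = E(K, T) = 0x4; 0x0 ⊕ 0x4 = 0x4.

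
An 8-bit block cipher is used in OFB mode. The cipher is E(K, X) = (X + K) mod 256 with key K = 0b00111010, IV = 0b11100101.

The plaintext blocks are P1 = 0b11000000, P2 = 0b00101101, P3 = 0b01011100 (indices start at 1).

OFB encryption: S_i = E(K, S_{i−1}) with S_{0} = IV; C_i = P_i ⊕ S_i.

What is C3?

C1: S = E(K, 0b11100101) = 0b00011111; 0b11000000 ⊕ 0b00011111 = 0b11011111.
C2: S = E(K, 0b00011111) = 0b01011001; 0b00101101 ⊕ 0b01011001 = 0b01110100.
C3: S = E(K, 0b01011001) = 0b10010011; 0b01011100 ⊕ 0b10010011 = 0b11001111.

C3 = 0b11001111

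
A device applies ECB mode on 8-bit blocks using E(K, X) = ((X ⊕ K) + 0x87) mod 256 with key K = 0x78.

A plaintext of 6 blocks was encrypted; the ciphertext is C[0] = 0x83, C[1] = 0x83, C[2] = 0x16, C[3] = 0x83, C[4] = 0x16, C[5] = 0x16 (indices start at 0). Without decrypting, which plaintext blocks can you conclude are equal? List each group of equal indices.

P[0] = P[1] = P[3]; P[2] = P[4] = P[5]

ECB encrypts each block independently with the same key, so equal ciphertext blocks imply equal plaintext blocks.
C[0] = C[1] = C[3] = 0x83, so P[0] = P[1] = P[3].
C[2] = C[4] = C[5] = 0x16, so P[2] = P[4] = P[5].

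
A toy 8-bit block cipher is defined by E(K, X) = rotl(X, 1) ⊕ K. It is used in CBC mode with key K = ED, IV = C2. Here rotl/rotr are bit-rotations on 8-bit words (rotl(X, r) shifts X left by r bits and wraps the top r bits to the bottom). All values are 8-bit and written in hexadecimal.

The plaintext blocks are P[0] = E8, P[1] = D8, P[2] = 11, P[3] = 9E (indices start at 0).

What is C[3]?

C[3] = F3

CBC encryption: C_i = E(K, P_i ⊕ C_{i−1}), with C_{−1} = IV.
C[0]: P[0] ⊕ C2 = 2A; E(K, 2A) = B9.
C[1]: P[1] ⊕ B9 = 61; E(K, 61) = 2F.
C[2]: P[2] ⊕ 2F = 3E; E(K, 3E) = 91.
C[3]: P[3] ⊕ 91 = 0F; E(K, 0F) = F3.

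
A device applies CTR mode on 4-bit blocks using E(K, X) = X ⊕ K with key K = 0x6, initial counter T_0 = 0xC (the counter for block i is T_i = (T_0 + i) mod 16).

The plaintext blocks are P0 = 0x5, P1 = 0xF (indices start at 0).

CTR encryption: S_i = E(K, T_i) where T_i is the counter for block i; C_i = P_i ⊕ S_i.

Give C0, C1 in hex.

C0 = 0xF, C1 = 0x4

C0: T = 0xC, S = E(K, T) = 0xA; 0x5 ⊕ 0xA = 0xF.
C1: T = 0xD, S = E(K, T) = 0xB; 0xF ⊕ 0xB = 0x4.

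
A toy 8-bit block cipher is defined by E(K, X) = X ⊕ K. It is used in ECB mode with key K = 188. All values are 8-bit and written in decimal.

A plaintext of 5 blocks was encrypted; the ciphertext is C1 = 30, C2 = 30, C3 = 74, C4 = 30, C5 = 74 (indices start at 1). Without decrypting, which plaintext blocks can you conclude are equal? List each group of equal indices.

P1 = P2 = P4; P3 = P5

ECB encrypts each block independently with the same key, so equal ciphertext blocks imply equal plaintext blocks.
C1 = C2 = C4 = 30, so P1 = P2 = P4.
C3 = C5 = 74, so P3 = P5.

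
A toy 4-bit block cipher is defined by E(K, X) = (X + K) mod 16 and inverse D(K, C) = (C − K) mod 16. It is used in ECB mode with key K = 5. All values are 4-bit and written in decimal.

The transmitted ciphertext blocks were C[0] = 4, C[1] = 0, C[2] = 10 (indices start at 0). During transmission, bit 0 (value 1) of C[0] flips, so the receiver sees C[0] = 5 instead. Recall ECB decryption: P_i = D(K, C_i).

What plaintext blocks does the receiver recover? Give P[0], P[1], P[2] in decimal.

P[0] = 0, P[1] = 11, P[2] = 5

Only C[0] changed, to 5. In ECB, a change in C_i affects only P_i. Decrypting the received ciphertext:
P[0]: D(K, 5) = 0.
P[1]: D(K, 0) = 11.
P[2]: D(K, 10) = 5.
Blocks that differ from the original plaintext: P[0].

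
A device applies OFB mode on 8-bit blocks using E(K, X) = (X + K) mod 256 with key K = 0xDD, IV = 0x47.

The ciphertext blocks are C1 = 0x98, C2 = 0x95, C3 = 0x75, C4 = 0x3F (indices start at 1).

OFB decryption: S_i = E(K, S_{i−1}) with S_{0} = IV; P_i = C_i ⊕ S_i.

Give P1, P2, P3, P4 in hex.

P1 = 0xBC, P2 = 0x94, P3 = 0xAB, P4 = 0x84

P1: S = E(K, 0x47) = 0x24; 0x98 ⊕ 0x24 = 0xBC.
P2: S = E(K, 0x24) = 0x01; 0x95 ⊕ 0x01 = 0x94.
P3: S = E(K, 0x01) = 0xDE; 0x75 ⊕ 0xDE = 0xAB.
P4: S = E(K, 0xDE) = 0xBB; 0x3F ⊕ 0xBB = 0x84.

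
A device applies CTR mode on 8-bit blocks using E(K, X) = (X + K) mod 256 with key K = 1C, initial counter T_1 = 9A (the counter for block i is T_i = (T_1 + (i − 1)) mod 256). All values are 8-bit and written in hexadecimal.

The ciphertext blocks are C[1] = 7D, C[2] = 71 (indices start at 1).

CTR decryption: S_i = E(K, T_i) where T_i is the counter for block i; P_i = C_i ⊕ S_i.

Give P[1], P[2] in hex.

P[1] = CB, P[2] = C6

P[1]: T = 9A, S = E(K, T) = B6; 7D ⊕ B6 = CB.
P[2]: T = 9B, S = E(K, T) = B7; 71 ⊕ B7 = C6.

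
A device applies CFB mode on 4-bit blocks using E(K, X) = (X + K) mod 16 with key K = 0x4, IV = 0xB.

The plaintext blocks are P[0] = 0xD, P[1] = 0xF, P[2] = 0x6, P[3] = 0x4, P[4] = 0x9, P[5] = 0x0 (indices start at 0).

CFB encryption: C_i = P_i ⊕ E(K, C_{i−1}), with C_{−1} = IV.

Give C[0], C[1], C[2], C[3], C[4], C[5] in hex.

C[0]: E(K, 0xB) = 0xF; 0xD ⊕ 0xF = 0x2.
C[1]: E(K, 0x2) = 0x6; 0xF ⊕ 0x6 = 0x9.
C[2]: E(K, 0x9) = 0xD; 0x6 ⊕ 0xD = 0xB.
C[3]: E(K, 0xB) = 0xF; 0x4 ⊕ 0xF = 0xB.
C[4]: E(K, 0xB) = 0xF; 0x9 ⊕ 0xF = 0x6.
C[5]: E(K, 0x6) = 0xA; 0x0 ⊕ 0xA = 0xA.

C[0] = 0x2, C[1] = 0x9, C[2] = 0xB, C[3] = 0xB, C[4] = 0x6, C[5] = 0xA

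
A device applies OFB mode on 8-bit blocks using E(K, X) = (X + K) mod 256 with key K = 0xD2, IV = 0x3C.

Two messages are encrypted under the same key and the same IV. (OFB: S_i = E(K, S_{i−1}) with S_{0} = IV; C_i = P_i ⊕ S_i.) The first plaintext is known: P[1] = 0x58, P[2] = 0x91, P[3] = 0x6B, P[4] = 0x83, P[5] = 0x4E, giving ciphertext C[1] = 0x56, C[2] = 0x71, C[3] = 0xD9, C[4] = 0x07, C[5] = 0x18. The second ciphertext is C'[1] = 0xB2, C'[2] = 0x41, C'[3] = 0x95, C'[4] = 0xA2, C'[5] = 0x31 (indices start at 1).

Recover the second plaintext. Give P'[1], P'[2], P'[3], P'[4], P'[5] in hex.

P'[1] = 0xBC, P'[2] = 0xA1, P'[3] = 0x27, P'[4] = 0x26, P'[5] = 0x67

In OFB with a reused IV, both messages share the same keystream S_i, so C_i ⊕ C'_i = P_i ⊕ P'_i and thus P'_i = P_i ⊕ C_i ⊕ C'_i.
P'[1]: 0x58 ⊕ 0x56 ⊕ 0xB2 = 0xBC.
P'[2]: 0x91 ⊕ 0x71 ⊕ 0x41 = 0xA1.
P'[3]: 0x6B ⊕ 0xD9 ⊕ 0x95 = 0x27.
P'[4]: 0x83 ⊕ 0x07 ⊕ 0xA2 = 0x26.
P'[5]: 0x4E ⊕ 0x18 ⊕ 0x31 = 0x67.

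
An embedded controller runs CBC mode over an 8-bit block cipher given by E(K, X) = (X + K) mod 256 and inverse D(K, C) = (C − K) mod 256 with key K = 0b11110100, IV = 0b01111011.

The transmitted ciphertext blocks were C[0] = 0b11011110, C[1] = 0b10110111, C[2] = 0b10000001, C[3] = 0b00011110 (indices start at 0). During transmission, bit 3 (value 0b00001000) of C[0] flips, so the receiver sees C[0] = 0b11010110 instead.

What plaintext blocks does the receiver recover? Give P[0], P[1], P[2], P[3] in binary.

P[0] = 0b10011001, P[1] = 0b00010101, P[2] = 0b00111010, P[3] = 0b10101011

CBC decryption: P_i = D(K, C_i) ⊕ C_{i−1}, with C_{−1} = IV.
Only C[0] changed, to 0b11010110. In CBC, a change in C_i garbles P_i and flips the same bit in P_{i+1}. Decrypting the received ciphertext:
P[0]: D(K, 0b11010110) = 0b11100010; 0b11100010 ⊕ 0b01111011 = 0b10011001.
P[1]: D(K, 0b10110111) = 0b11000011; 0b11000011 ⊕ 0b11010110 = 0b00010101.
P[2]: D(K, 0b10000001) = 0b10001101; 0b10001101 ⊕ 0b10110111 = 0b00111010.
P[3]: D(K, 0b00011110) = 0b00101010; 0b00101010 ⊕ 0b10000001 = 0b10101011.
Blocks that differ from the original plaintext: P[0], P[1].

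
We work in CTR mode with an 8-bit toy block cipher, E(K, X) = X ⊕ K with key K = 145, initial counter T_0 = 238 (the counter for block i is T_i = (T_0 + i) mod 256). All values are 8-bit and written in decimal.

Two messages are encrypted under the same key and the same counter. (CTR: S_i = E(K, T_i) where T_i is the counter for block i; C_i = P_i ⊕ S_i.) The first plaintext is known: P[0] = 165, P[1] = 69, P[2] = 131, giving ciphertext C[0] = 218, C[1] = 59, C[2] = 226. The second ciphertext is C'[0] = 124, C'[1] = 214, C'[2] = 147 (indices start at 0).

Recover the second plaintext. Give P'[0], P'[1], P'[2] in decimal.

P'[0] = 3, P'[1] = 168, P'[2] = 242

In CTR with a reused counter, both messages share the same keystream S_i, so C_i ⊕ C'_i = P_i ⊕ P'_i and thus P'_i = P_i ⊕ C_i ⊕ C'_i.
P'[0]: 165 ⊕ 218 ⊕ 124 = 3.
P'[1]: 69 ⊕ 59 ⊕ 214 = 168.
P'[2]: 131 ⊕ 226 ⊕ 147 = 242.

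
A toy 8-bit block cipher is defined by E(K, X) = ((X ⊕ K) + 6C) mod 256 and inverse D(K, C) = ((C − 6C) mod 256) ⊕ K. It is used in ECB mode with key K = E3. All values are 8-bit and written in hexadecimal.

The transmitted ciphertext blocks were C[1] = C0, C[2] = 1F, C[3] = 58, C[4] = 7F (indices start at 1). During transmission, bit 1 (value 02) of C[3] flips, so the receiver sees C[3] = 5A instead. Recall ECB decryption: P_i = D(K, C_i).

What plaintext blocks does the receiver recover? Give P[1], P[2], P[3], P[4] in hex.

Only C[3] changed, to 5A. In ECB, a change in C_i affects only P_i. Decrypting the received ciphertext:
P[1]: D(K, C0) = B7.
P[2]: D(K, 1F) = 50.
P[3]: D(K, 5A) = 0D.
P[4]: D(K, 7F) = F0.
Blocks that differ from the original plaintext: P[3].

P[1] = B7, P[2] = 50, P[3] = 0D, P[4] = F0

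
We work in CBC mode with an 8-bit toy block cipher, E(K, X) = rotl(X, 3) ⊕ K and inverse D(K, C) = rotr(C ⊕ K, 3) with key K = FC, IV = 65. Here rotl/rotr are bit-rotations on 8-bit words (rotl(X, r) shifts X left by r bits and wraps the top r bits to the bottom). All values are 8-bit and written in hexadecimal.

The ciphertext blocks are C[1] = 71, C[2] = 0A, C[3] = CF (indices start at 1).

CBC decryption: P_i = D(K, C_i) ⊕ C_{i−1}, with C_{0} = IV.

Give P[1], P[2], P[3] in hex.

P[1]: D(K, 71) = B1; B1 ⊕ 65 = D4.
P[2]: D(K, 0A) = DE; DE ⊕ 71 = AF.
P[3]: D(K, CF) = 66; 66 ⊕ 0A = 6C.

P[1] = D4, P[2] = AF, P[3] = 6C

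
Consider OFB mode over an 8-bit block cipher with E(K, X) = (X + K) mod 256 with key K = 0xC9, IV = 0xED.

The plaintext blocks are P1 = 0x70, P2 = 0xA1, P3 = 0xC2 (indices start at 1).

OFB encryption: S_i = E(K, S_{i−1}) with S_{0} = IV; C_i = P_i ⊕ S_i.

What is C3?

C1: S = E(K, 0xED) = 0xB6; 0x70 ⊕ 0xB6 = 0xC6.
C2: S = E(K, 0xB6) = 0x7F; 0xA1 ⊕ 0x7F = 0xDE.
C3: S = E(K, 0x7F) = 0x48; 0xC2 ⊕ 0x48 = 0x8A.

C3 = 0x8A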